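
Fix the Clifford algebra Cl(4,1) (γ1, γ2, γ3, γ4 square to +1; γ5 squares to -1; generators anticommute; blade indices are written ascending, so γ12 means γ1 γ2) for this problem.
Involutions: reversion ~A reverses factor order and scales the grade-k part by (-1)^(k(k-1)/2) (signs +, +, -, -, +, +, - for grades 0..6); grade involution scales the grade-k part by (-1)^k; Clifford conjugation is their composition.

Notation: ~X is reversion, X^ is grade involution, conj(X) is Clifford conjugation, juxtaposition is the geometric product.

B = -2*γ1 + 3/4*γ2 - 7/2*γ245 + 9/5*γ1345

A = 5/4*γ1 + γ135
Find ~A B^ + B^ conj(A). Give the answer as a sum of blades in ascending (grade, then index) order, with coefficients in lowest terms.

first term: 5/2 + 9/5*γ4 - 15/16*γ12 - 2*γ35 + 9/4*γ345 - 7/2*γ1234 + 3/4*γ1235 + 35/8*γ1245
second term: -5/2 + 9/5*γ4 - 15/16*γ12 + 2*γ35 + 9/4*γ345 + 7/2*γ1234 + 3/4*γ1235 + 35/8*γ1245
Answer: 18/5*γ4 - 15/8*γ12 + 9/2*γ345 + 3/2*γ1235 + 35/4*γ1245


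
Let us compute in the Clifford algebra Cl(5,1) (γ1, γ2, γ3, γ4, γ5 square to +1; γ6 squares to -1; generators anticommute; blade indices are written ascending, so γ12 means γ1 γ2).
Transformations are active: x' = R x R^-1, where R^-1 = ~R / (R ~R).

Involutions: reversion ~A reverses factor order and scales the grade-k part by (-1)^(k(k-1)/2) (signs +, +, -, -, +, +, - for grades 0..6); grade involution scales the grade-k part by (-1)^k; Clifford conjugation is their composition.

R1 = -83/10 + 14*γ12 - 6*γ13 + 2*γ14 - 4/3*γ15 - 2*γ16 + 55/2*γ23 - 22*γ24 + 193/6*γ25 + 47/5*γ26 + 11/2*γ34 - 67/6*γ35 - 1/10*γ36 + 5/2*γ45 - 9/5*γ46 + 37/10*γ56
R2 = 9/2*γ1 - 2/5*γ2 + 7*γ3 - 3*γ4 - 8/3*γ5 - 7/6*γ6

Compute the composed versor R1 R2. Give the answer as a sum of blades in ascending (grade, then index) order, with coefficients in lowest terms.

Distribute over the terms of R2 (each basis-blade product reordered to ascending indices, repeated generators contracted through their squares):
R1 (9/2*γ1) = -747/20*γ1 - 63*γ2 + 27*γ3 - 9*γ4 + 6*γ5 + 9*γ6 + 495/4*γ123 - 99*γ124 + 579/4*γ125 + 423/10*γ126 + 99/4*γ134 - 201/4*γ135 - 9/20*γ136 + 45/4*γ145 - 81/10*γ146 + 333/20*γ156
R1 (-2/5*γ2) = -28/5*γ1 + 83/25*γ2 + 11*γ3 - 44/5*γ4 + 193/15*γ5 + 94/25*γ6 - 12/5*γ123 + 4/5*γ124 - 8/15*γ125 - 4/5*γ126 - 11/5*γ234 + 67/15*γ235 + 1/25*γ236 - γ245 + 18/25*γ246 - 37/25*γ256
R1 (7*γ3) = -42*γ1 + 385/2*γ2 - 581/10*γ3 - 77/2*γ4 + 469/6*γ5 + 7/10*γ6 + 98*γ123 - 14*γ134 + 28/3*γ135 + 14*γ136 + 154*γ234 - 1351/6*γ235 - 329/5*γ236 + 35/2*γ345 - 63/5*γ346 + 259/10*γ356
R1 (-3*γ4) = -6*γ1 + 66*γ2 - 33/2*γ3 + 249/10*γ4 + 15/2*γ5 - 27/5*γ6 - 42*γ124 + 18*γ134 - 4*γ145 - 6*γ146 - 165/2*γ234 + 193/2*γ245 + 141/5*γ246 - 67/2*γ345 - 3/10*γ346 - 111/10*γ456
R1 (-8/3*γ5) = 32/9*γ1 - 772/9*γ2 + 268/9*γ3 - 20/3*γ4 + 332/15*γ5 + 148/15*γ6 - 112/3*γ125 + 16*γ135 - 16/3*γ145 - 16/3*γ156 - 220/3*γ235 + 176/3*γ245 + 376/15*γ256 - 44/3*γ345 - 4/15*γ356 - 24/5*γ456
R1 (-7/6*γ6) = -7/3*γ1 + 329/30*γ2 - 7/60*γ3 - 21/10*γ4 + 259/60*γ5 + 581/60*γ6 - 49/3*γ126 + 7*γ136 - 7/3*γ146 + 14/9*γ156 - 385/12*γ236 + 77/3*γ246 - 1351/36*γ256 - 77/12*γ346 + 469/36*γ356 - 35/12*γ456
Summing the partial products and collecting blades:
Answer: -16151/180*γ1 + 27902/225*γ2 - 1249/180*γ3 - 241/6*γ4 + 7859/60*γ5 + 2761/100*γ6 + 4387/20*γ123 - 701/5*γ124 + 6413/60*γ125 + 151/6*γ126 + 115/4*γ134 - 299/12*γ135 + 411/20*γ136 + 23/12*γ145 - 493/30*γ146 + 2317/180*γ156 + 693/10*γ234 - 8821/30*γ235 - 29353/300*γ236 + 925/6*γ245 + 4094/75*γ246 - 12547/900*γ256 - 92/3*γ345 - 1159/60*γ346 + 6959/180*γ356 - 1129/60*γ456


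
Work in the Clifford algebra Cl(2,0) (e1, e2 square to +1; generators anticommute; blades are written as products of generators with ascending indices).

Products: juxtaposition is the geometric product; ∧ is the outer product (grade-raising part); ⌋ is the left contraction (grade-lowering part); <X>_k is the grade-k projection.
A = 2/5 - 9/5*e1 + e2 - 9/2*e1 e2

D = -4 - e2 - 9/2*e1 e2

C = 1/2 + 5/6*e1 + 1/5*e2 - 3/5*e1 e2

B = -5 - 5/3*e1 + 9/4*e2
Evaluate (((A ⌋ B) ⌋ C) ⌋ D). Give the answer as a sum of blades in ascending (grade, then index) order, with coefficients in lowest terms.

step 1: 13/4 - 2/3*e1 + 9/10*e2
step 2: 2249/1800 + 1949/600*e1 + 21/20*e2 - 39/20*e1 e2
step 3: -26681/1800 + 189/40*e1 - 57121/3600*e2 - 2249/400*e1 e2
Answer: -26681/1800 + 189/40*e1 - 57121/3600*e2 - 2249/400*e1 e2


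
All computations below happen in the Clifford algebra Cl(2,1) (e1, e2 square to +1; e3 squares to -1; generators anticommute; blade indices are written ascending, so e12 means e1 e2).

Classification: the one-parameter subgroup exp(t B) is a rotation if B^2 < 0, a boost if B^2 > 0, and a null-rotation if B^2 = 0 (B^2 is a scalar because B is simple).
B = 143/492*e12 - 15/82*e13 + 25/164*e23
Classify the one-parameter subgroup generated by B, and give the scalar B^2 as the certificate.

B^2 term by term: the squares give (143/492)^2*(e12)^2 + (-15/82)^2*(e13)^2 + (25/164)^2*(e23)^2 = 20449/242064*(-1) + 225/6724*(+1) + 625/26896*(+1) = -1/36 (each basis 2-blade squares to minus the product of its generators' squares); cross terms between blades sharing an index anticommute and cancel. So B^2 = -1/36.
Answer: rotation, certificate B^2 = -1/36. Because -1/36 is invariant under every versor sandwich, the classification follows from its sign alone.


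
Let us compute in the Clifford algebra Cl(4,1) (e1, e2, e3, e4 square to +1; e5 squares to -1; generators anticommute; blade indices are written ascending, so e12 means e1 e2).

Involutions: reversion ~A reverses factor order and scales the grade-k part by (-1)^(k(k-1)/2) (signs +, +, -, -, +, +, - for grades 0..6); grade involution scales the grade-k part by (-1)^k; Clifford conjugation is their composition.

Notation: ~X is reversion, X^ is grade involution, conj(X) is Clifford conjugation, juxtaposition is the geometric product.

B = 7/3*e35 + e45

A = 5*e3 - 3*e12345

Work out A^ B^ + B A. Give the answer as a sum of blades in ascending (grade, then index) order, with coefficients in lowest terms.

first term: -35/3*e5 + 3*e123 - 7*e124 - 5*e345
second term: -35/3*e5 - 3*e123 + 7*e124 + 5*e345
Answer: -70/3*e5


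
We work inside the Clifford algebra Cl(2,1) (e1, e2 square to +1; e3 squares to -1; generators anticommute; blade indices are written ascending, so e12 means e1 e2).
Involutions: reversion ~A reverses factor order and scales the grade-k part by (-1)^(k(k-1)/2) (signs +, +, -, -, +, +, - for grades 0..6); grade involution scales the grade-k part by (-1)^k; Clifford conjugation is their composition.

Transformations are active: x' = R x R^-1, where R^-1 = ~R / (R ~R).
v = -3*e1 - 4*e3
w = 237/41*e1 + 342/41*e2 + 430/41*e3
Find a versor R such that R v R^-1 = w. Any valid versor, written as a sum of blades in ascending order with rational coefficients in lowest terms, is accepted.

Key observation: q(v) = q(w) = -7 (sandwiches preserve the norm), so R = v + w = 114/41*e1 + 342/41*e2 + 266/41*e3 works whenever it is invertible — the component of v along it is kept and (v - w)/2 reverses, sending v to w.
Answer: 114/41*e1 + 342/41*e2 + 266/41*e3


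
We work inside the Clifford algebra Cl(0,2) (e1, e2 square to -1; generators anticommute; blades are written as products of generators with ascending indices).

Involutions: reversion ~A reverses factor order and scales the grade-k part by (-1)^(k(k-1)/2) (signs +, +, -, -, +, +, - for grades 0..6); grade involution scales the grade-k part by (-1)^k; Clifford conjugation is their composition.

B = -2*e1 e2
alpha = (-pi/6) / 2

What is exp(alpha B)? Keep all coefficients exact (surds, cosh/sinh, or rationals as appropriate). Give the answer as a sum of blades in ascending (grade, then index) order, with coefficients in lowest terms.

B^2 = (-2)^2*(e1 e2)^2 = 4*(-1) = -4 (a basis 2-blade squares to minus the product of its generators' squares).
B^2 = -4 — the negative square puts this in the circular regime; l = 2, alpha*l = -pi/6, so exp(alpha B) = cos(-pi/6) + (sin(-pi/6)/2)*B = sqrt(3)/2 + (-1/4)*B.
Answer: sqrt(3)/2 + 1/2*e1 e2


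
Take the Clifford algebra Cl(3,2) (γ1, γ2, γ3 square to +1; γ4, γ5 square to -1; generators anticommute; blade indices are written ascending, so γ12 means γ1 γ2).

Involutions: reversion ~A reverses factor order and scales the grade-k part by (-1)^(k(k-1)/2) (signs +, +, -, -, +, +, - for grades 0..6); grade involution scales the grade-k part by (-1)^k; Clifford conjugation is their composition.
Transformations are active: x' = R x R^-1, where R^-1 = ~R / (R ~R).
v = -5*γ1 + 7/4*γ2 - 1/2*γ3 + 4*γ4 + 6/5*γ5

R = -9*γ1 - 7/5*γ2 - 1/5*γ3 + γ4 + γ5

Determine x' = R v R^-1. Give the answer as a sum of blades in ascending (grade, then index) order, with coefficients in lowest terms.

~R = -9*γ1 - 7/5*γ2 - 1/5*γ3 + γ4 + γ5, and R ~R = 81, so R^-1 = ~R / (81).
R v = 749/20 - 91/4*γ12 + 7/2*γ13 - 31*γ14 - 29/5*γ15 + 21/20*γ23 - 147/20*γ24 - 343/100*γ25 - 3/10*γ34 + 13/50*γ35 - 14/5*γ45
Answer: -299/90*γ1 - 24661/8100*γ2 + 638/2025*γ3 - 2491/810*γ4 - 223/810*γ5


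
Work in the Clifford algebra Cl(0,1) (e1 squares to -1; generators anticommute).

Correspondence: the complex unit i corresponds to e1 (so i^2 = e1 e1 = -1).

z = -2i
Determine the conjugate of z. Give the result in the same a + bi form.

In blades: z = -2*e1.
Conjugation here is Clifford conjugation: the scalar is fixed and the grade-1 and grade-2 blades all flip sign, giving 2*e1; translating back:
Answer: 2i


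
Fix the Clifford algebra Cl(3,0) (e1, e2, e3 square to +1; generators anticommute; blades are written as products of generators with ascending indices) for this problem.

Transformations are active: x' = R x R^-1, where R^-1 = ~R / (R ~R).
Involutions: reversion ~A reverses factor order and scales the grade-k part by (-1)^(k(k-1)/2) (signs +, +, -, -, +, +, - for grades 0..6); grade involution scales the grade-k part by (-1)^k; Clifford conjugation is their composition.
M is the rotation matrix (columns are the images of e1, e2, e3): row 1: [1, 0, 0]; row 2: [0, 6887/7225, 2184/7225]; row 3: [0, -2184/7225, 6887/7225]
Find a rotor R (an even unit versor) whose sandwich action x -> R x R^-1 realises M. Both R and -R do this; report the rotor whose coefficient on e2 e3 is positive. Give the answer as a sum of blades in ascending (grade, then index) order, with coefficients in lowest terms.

Method: write R = a + b12*e1 e2 + b13*e1 e3 + b23*e2 e3 with a^2 + b12^2 + b13^2 + b23^2 = 1 (so R^-1 = ~R). Expanding the columns R e_j ~R gives tr M = 4a^2 - 1 and, from the antisymmetric part, M21 - M12 = -4a*b12, M13 - M31 = 4a*b13, M32 - M23 = -4a*b23.
Here tr M = 20999/7225, so a^2 = (1 + tr M)/4 = 7056/7225 and a = ±84/85. Taking a = 84/85: M21 - M12 = 0, M13 - M31 = 0, M32 - M23 = -4368/7225, giving b12 = 0, b13 = 0, b23 = 13/85, i.e. R = 84/85 + 13/85*e2 e3.
Its e2 e3 coefficient is already positive.
Answer: 84/85 + 13/85*e2 e3. Recall the cover is two-to-one: with M of trace 20999/7225, both preimages act alike, and the stated e2 e3 sign chooses the sheet.


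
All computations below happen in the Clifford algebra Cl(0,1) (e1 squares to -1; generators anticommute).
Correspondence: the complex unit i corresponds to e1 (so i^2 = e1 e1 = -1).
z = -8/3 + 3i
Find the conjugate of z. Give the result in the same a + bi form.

In blades: z = -8/3 + 3*e1.
Conjugation here is Clifford conjugation: the scalar is fixed and the grade-1 and grade-2 blades all flip sign, giving -8/3 - 3*e1; translating back:
Answer: -8/3 - 3i


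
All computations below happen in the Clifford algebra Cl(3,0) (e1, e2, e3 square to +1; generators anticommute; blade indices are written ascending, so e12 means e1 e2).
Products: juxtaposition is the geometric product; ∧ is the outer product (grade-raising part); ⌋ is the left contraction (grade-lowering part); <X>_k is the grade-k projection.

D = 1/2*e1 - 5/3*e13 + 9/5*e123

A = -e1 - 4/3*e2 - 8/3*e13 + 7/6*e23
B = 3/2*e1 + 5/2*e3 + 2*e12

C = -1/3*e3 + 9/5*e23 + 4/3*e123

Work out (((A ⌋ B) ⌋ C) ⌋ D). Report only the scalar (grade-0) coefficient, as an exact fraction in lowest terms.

step 1: -3/2 + 8/3*e1 - 2*e2
step 2: -31/10*e3 + 8/3*e13 + 77/90*e23 - 2*e123
step 3: 362/45 - 503/75*e1 + 24/5*e2 - 279/50*e12
Answer: 362/45


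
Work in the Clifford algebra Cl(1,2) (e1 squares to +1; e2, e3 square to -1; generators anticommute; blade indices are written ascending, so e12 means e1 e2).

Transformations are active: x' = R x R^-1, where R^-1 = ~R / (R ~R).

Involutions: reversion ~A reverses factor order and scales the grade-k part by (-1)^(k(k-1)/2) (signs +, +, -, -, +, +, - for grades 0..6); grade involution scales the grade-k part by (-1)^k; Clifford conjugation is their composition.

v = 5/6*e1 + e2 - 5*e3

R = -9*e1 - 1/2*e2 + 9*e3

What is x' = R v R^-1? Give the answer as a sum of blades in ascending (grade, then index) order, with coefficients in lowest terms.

~R = -9*e1 - 1/2*e2 + 9*e3, and R ~R = -1/4, so R^-1 = ~R / (-1/4).
R v = 38 - 103/12*e12 + 75/2*e13 - 13/2*e23
Answer: 16411/6*e1 + 151*e2 - 2731*e3


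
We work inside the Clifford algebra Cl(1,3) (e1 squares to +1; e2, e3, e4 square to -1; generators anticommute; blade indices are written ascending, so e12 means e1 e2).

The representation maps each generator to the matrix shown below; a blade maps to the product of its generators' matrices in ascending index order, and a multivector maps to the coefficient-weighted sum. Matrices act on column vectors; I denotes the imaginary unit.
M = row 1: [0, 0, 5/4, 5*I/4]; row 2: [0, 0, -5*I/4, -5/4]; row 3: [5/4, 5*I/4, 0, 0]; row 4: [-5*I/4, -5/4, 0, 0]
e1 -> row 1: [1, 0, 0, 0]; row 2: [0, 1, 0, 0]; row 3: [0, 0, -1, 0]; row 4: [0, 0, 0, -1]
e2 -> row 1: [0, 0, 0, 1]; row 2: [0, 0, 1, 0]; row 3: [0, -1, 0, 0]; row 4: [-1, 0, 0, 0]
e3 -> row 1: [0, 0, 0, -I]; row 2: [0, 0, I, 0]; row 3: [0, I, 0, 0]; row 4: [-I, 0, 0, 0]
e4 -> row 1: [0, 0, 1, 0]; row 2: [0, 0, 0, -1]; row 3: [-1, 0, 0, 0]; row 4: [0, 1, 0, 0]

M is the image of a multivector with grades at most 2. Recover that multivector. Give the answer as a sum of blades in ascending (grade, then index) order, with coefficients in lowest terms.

Method: the blade images are trace-orthogonal — tr(rho(e_A) rho(e_B)^-1) = 4 if A = B and 0 otherwise — and rho(e_A)^-1 = (e_A)^2 * rho(e_A) with (e_A)^2 = +1 or -1, so the coefficient of e_A in the preimage is (e_A)^2 * tr(M rho(e_A))/4.
Nonzero projections over blades of grade <= 2: e13: (e13)^2 = +1, tr(M rho(e13)) = -5, coefficient -5/4; e14: (e14)^2 = +1, tr(M rho(e14)) = 5, coefficient 5/4. Every other blade of grade <= 2 projects to 0.
Answer: -5/4*e13 + 5/4*e14


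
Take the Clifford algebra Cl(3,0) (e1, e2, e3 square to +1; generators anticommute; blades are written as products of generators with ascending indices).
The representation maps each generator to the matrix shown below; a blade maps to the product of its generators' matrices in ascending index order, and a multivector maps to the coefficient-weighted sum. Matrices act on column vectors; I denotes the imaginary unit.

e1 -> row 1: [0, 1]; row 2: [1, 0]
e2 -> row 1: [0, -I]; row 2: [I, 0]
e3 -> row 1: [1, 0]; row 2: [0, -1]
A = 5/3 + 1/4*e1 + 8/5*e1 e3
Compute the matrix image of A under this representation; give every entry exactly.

Bivector images (products of the table entries): rho(e1 e3) = rho(e1)rho(e3) = row 1: [0, -1]; row 2: [1, 0].
M = (5/3)*1 + (1/4)*rho(e1) + (8/5)*rho(e1 e3), summed entrywise (1 is the identity matrix):
Answer: row 1: [5/3, -27/20]; row 2: [37/20, 5/3]


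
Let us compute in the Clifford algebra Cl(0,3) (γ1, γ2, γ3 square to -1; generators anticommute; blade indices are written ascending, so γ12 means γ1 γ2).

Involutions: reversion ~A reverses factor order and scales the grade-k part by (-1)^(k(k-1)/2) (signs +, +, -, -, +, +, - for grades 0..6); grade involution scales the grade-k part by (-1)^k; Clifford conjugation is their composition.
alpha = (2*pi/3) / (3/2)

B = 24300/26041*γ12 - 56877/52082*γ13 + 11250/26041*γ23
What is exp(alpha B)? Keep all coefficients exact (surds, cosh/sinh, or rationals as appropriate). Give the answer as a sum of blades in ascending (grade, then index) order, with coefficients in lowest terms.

B^2 term by term: the squares give (24300/26041)^2*(γ12)^2 + (-56877/52082)^2*(γ13)^2 + (11250/26041)^2*(γ23)^2 = 590490000/678133681*(-1) + 3234993129/2712534724*(-1) + 126562500/678133681*(-1) = -9/4 (each basis 2-blade squares to minus the product of its generators' squares); cross terms between blades sharing an index anticommute and cancel. So B^2 = -9/4.
B^2 = -9/4 — B^2 < 0, so the exponential closes trigonometrically: l = 3/2, alpha*l = 2*pi/3, so exp(alpha B) = cos(2*pi/3) + (sin(2*pi/3)/(3/2))*B = -1/2 + (sqrt(3)/3)*B.
Answer: -1/2 + 8100*sqrt(3)/26041*γ12 - 18959*sqrt(3)/52082*γ13 + 3750*sqrt(3)/26041*γ23


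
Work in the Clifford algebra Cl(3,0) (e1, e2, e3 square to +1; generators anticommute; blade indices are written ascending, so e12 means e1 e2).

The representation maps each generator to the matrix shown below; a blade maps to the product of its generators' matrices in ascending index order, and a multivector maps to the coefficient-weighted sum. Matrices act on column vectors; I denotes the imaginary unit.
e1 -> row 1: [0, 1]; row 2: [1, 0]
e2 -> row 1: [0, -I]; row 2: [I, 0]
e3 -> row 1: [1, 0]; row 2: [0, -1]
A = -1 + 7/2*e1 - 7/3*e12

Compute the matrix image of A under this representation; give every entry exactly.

Bivector images (products of the table entries): rho(e12) = rho(e1)rho(e2) = row 1: [I, 0]; row 2: [0, -I].
M = (-1)*1 + (7/2)*rho(e1) + (-7/3)*rho(e12), summed entrywise (1 is the identity matrix):
Answer: row 1: [-1 - 7*I/3, 7/2]; row 2: [7/2, -1 + 7*I/3]


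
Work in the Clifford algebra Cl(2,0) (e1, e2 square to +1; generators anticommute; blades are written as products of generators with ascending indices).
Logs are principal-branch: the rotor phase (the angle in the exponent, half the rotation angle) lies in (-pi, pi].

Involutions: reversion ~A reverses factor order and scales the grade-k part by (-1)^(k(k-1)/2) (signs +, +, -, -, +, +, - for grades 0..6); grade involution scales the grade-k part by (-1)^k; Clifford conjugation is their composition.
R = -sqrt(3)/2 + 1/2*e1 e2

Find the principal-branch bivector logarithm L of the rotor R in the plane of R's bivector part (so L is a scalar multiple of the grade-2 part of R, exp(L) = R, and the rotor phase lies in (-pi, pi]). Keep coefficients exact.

The scalar part of R is -sqrt(3)/2, which fixes the principal-branch rotor phase; the unit plane is then the bivector part divided by the sine of that phase, and L is that plane scaled by the phase.
Concretely: cos(phase) = -sqrt(3)/2 gives phase = ±5*pi/6, and since phase/sin(phase) is even the sign is immaterial: L = (phase/sin(phase)) * <R>_2 = (5*pi/3) * <R>_2.
Answer: 5*pi/6*e1 e2


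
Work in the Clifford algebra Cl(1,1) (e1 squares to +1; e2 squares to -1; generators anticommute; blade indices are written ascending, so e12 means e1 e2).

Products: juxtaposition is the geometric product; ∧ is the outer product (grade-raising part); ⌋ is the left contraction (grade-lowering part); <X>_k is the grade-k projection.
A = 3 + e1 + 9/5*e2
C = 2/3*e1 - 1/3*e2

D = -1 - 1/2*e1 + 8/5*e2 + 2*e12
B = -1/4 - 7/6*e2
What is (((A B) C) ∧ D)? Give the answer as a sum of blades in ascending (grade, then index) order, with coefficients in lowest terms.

step 1: 27/20 - 1/4*e1 - 79/20*e2 - 7/6*e12
step 2: -89/60 + 23/45*e1 + 59/180*e2 + 163/60*e12
step 3: 89/60 + 83/360*e1 - 2431/900*e2 - 2821/600*e12
Answer: 89/60 + 83/360*e1 - 2431/900*e2 - 2821/600*e12


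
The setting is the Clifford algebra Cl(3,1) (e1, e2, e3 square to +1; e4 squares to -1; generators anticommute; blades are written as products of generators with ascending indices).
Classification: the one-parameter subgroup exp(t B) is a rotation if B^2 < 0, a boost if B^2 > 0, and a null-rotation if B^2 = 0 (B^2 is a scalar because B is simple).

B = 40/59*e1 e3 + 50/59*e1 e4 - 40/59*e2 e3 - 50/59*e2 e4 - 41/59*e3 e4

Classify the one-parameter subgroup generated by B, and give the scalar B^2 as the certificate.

B^2 term by term: the squares give (40/59)^2*(e1 e3)^2 + (50/59)^2*(e1 e4)^2 + (-40/59)^2*(e2 e3)^2 + (-50/59)^2*(e2 e4)^2 + (-41/59)^2*(e3 e4)^2 = 1600/3481*(-1) + 2500/3481*(+1) + 1600/3481*(-1) + 2500/3481*(+1) + 1681/3481*(+1) = 1 (each basis 2-blade squares to minus the product of its generators' squares); cross terms between blades sharing an index anticommute and cancel; the commuting (index-disjoint) pairs give grade-4 terms 2*c*c'*(blade product), which cancel blade by blade — e1 e2 e3 e4: 4000/3481 - 4000/3481 = 0 — confirming B is simple. So B^2 = 1.
Answer: boost, certificate B^2 = 1. The scalar 1 is the complete invariant here: its sign names the subgroup type.


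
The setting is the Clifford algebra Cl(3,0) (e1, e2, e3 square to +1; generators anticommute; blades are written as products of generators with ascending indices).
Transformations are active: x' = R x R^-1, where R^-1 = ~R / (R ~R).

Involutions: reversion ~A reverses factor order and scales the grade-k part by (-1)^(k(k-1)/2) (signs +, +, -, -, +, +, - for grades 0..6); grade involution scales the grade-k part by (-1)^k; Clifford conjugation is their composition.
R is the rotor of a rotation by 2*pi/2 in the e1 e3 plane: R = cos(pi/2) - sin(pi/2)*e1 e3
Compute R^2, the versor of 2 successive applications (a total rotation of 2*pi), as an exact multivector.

Because a rotor carries half the rotation angle, composing 2 copies of this e1 e3-plane rotor multiplies the phase: 2*(pi/2) = pi, hence R^2 = cos(pi) - sin(pi)*e1 e3.
cos(pi) = -1 and sin(pi) = 0, so R^2 = -1. The total rotation 2*pi is 1 full turn, so every vector returns to itself, yet the rotor is -1, on the OTHER sheet of the double cover (an odd number of 2*pi turns).
Answer: -1


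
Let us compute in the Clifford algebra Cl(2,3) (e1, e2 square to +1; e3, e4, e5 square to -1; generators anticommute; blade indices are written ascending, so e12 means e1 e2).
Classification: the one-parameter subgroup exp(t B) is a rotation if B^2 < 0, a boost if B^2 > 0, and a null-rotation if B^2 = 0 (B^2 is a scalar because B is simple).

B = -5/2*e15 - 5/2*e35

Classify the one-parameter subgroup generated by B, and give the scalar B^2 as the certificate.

B^2 term by term: the squares give (-5/2)^2*(e15)^2 + (-5/2)^2*(e35)^2 = 25/4*(+1) + 25/4*(-1) = 0 (each basis 2-blade squares to minus the product of its generators' squares); cross terms between blades sharing an index anticommute and cancel. So B^2 = 0.
Answer: null-rotation, certificate B^2 = 0. Key observation: B^2 = 0 is a conjugation invariant, so its sign decides the class regardless of the surface form of B.


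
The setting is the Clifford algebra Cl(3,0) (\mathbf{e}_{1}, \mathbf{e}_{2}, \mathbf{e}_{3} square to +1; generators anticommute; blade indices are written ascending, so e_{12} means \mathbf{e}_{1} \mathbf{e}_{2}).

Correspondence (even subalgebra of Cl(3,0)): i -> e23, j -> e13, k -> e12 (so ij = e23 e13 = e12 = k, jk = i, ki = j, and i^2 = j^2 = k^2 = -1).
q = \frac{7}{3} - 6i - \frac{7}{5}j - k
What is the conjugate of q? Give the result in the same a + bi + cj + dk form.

In blades: q = \frac{7}{3} - e_{12} - \frac{7}{5} e_{13} - 6 e_{23}.
Quaternion conjugation is reversion on the even subalgebra: the scalar is fixed and every grade-2 blade flips sign, giving \frac{7}{3} + e_{12} + \frac{7}{5} e_{13} + 6 e_{23}; translating back:
Answer: \frac{7}{3} + 6i + \frac{7}{5}j + k


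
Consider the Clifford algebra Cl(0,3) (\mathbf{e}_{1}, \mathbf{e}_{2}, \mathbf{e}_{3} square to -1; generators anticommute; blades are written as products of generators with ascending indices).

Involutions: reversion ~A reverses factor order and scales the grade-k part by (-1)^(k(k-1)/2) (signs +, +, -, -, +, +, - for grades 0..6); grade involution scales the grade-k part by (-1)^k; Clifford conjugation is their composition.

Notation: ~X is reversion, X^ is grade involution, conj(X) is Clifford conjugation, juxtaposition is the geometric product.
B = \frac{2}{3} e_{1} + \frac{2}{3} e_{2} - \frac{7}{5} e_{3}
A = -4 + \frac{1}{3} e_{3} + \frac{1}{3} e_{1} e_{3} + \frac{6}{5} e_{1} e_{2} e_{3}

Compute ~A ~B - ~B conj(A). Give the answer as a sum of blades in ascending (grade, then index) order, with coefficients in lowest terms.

first term: \frac{7}{15} - \frac{47}{15} e_{1} - \frac{8}{3} e_{2} + \frac{242}{45} e_{3} - \frac{42}{25} e_{1} e_{2} - \frac{46}{45} e_{1} e_{3} + \frac{26}{45} e_{2} e_{3} + \frac{2}{9} e_{1} e_{2} e_{3}
second term: -\frac{7}{15} - \frac{11}{5} e_{1} - \frac{8}{3} e_{2} + \frac{262}{45} e_{3} + \frac{42}{25} e_{1} e_{2} + \frac{26}{45} e_{1} e_{3} - \frac{46}{45} e_{2} e_{3} + \frac{2}{9} e_{1} e_{2} e_{3}
Answer: \frac{14}{15} - \frac{14}{15} e_{1} - \frac{4}{9} e_{3} - \frac{84}{25} e_{1} e_{2} - \frac{8}{5} e_{1} e_{3} + \frac{8}{5} e_{2} e_{3}


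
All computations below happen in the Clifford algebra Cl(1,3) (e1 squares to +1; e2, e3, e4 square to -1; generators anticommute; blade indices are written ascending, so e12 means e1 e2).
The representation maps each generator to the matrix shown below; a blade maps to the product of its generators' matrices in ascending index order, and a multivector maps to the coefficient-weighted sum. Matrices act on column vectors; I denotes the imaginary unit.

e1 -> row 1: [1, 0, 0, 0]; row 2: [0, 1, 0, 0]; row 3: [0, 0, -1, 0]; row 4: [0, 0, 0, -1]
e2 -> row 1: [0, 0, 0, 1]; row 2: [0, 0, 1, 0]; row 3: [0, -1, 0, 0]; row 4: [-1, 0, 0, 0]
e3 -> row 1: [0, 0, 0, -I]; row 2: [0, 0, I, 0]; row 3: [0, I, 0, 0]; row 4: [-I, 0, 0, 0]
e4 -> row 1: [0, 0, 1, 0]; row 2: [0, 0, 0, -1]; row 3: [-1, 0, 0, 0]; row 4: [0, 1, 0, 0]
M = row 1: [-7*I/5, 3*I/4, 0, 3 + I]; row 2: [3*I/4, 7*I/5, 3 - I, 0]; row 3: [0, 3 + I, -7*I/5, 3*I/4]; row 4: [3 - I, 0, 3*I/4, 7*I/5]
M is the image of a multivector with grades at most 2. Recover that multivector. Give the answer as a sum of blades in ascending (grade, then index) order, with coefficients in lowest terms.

Method: the blade images are trace-orthogonal — tr(rho(e_A) rho(e_B)^-1) = 4 if A = B and 0 otherwise — and rho(e_A)^-1 = (e_A)^2 * rho(e_A) with (e_A)^2 = +1 or -1, so the coefficient of e_A in the preimage is (e_A)^2 * tr(M rho(e_A))/4.
Nonzero projections over blades of grade <= 2: e12: (e12)^2 = +1, tr(M rho(e12)) = 12, coefficient 3; e13: (e13)^2 = +1, tr(M rho(e13)) = -4, coefficient -1; e23: (e23)^2 = -1, tr(M rho(e23)) = -28/5, coefficient 7/5; e34: (e34)^2 = -1, tr(M rho(e34)) = 3, coefficient -3/4. Every other blade of grade <= 2 projects to 0.
Answer: 3*e12 - e13 + 7/5*e23 - 3/4*e34


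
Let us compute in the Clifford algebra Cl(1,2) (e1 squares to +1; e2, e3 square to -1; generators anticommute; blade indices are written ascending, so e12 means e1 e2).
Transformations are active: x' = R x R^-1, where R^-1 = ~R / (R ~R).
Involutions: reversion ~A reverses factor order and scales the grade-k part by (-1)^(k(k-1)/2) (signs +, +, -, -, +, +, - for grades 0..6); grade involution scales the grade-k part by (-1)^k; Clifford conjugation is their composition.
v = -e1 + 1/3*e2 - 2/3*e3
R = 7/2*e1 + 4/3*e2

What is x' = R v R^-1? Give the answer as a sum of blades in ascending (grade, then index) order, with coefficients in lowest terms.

~R = 7/2*e1 + 4/3*e2, and R ~R = 377/36, so R^-1 = ~R / (377/36).
R v = -71/18 + 5/2*e12 - 7/3*e13 - 8/9*e23
Answer: -617/377*e1 - 1513/1131*e2 + 2/3*e3


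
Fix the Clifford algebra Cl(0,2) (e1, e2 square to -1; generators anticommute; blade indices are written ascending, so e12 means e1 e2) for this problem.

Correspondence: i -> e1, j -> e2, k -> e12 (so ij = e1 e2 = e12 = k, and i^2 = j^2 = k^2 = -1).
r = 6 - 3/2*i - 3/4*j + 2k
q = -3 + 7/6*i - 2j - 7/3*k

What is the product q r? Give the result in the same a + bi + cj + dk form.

In blades: q = -3 + 7/6*e1 - 2*e2 - 7/3*e12, r = 6 - 3/2*e1 - 3/4*e2 + 2*e12.
Distribute q over r term by term (generator squares from the signature, products reordered to ascending indices): (-3)*r = -18 + 9/2*e1 + 9/4*e2 - 6*e12; (7/6*e1)*r = 7/4 + 7*e1 - 7/3*e2 - 7/8*e12; (-2*e2)*r = -3/2 - 4*e1 - 12*e2 - 3*e12; (-7/3*e12)*r = 14/3 - 7/4*e1 + 7/2*e2 - 14*e12.
Sum: -157/12 + 23/4*e1 - 103/12*e2 - 191/8*e12; translating back through the correspondence:
Answer: -157/12 + 23/4*i - 103/12*j - 191/8*k


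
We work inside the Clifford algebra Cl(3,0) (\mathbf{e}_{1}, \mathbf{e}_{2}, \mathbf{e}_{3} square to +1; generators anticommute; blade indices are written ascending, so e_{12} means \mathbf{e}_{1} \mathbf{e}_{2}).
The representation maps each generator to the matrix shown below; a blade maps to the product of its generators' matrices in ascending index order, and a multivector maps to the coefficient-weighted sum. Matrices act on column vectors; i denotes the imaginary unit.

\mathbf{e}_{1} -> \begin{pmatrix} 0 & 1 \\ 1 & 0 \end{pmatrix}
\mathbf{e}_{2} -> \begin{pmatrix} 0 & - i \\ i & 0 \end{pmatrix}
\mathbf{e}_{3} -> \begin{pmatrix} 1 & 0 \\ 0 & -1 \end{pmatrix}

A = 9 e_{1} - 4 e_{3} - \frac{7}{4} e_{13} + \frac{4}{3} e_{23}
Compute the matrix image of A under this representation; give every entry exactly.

Bivector images (products of the table entries): rho(e_{13}) = rho(\mathbf{e}_{1})rho(\mathbf{e}_{3}) = \begin{pmatrix} 0 & -1 \\ 1 & 0 \end{pmatrix}; rho(e_{23}) = rho(\mathbf{e}_{2})rho(\mathbf{e}_{3}) = \begin{pmatrix} 0 & i \\ i & 0 \end{pmatrix}.
M = (9)*rho(e_{1}) + (-4)*rho(e_{3}) + (-\frac{7}{4})*rho(e_{13}) + (\frac{4}{3})*rho(e_{23}), summed entrywise:
Answer: \begin{pmatrix} -4 & \frac{43}{4} + \frac{4 i}{3} \\ \frac{29}{4} + \frac{4 i}{3} & 4 \end{pmatrix}


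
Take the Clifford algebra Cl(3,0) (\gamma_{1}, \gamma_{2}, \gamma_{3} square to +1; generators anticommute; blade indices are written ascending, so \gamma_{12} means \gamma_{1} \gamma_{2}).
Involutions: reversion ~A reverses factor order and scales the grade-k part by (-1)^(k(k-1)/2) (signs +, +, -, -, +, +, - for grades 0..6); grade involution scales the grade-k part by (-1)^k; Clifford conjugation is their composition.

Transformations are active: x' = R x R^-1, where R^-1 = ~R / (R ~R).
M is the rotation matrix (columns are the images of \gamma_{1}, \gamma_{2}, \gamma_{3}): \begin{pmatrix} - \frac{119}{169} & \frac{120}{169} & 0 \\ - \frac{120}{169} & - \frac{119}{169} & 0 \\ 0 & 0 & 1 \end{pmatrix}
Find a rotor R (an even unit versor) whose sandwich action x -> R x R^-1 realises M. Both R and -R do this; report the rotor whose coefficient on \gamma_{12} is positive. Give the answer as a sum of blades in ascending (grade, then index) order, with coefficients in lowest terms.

Method: write R = a + b12*\gamma_{12} + b13*\gamma_{13} + b23*\gamma_{23} with a^2 + b12^2 + b13^2 + b23^2 = 1 (so R^-1 = ~R). Expanding the columns R e_j ~R gives tr M = 4a^2 - 1 and, from the antisymmetric part, M21 - M12 = -4a*b12, M13 - M31 = 4a*b13, M32 - M23 = -4a*b23.
Here tr M = -\frac{69}{169}, so a^2 = (1 + tr M)/4 = \frac{25}{169} and a = ±\frac{5}{13}. Taking a = \frac{5}{13}: M21 - M12 = -\frac{240}{169}, M13 - M31 = 0, M32 - M23 = 0, giving b12 = \frac{12}{13}, b13 = 0, b23 = 0, i.e. R = \frac{5}{13} + \frac{12}{13} \gamma_{12}.
Its \gamma_{12} coefficient is already positive.
Answer: \frac{5}{13} + \frac{12}{13} \gamma_{12}. Recall the cover is two-to-one: with M of trace -\frac{69}{169}, both preimages act alike, and the stated \gamma_{12} sign chooses the sheet.


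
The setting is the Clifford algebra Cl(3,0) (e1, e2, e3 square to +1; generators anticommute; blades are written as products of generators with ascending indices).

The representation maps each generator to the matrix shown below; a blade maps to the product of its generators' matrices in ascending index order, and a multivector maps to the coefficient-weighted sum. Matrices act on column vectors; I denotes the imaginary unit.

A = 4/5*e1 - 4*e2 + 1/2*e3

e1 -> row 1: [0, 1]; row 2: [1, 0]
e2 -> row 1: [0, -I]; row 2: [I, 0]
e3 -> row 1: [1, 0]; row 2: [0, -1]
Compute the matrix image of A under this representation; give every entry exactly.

M = (4/5)*rho(e1) + (-4)*rho(e2) + (1/2)*rho(e3), summed entrywise:
Answer: row 1: [1/2, 4/5 + 4*I]; row 2: [4/5 - 4*I, -1/2]


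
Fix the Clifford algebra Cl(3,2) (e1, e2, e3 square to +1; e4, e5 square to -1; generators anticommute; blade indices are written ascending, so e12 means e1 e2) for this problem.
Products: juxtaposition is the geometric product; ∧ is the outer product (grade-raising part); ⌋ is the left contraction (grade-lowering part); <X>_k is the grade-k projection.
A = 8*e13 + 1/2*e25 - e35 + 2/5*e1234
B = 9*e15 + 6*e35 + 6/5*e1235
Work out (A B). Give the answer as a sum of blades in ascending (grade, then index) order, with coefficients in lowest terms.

step 1: -6 - 57/10*e12 + 42/5*e13 + 48*e15 + 3*e23 + 48/5*e25 - 72*e35 + 12/25*e45 - 12/5*e1245 - 18/5*e2345
Answer: -6 - 57/10*e12 + 42/5*e13 + 48*e15 + 3*e23 + 48/5*e25 - 72*e35 + 12/25*e45 - 12/5*e1245 - 18/5*e2345


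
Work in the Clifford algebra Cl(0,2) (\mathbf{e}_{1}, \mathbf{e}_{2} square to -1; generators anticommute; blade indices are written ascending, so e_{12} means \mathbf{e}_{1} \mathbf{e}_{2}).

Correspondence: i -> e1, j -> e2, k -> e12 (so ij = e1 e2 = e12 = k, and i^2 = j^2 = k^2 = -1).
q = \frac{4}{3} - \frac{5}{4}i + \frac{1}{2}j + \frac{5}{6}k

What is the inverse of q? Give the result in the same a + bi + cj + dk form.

In blades: q = \frac{4}{3} - \frac{5}{4} e_{1} + \frac{1}{2} e_{2} + \frac{5}{6} e_{12}.
With qbar = \frac{4}{3} + \frac{5}{4} e_{1} - \frac{1}{2} e_{2} - \frac{5}{6} e_{12} (scalar fixed, mapped units negated), q qbar = \frac{617}{144} (the sum of squared coefficients), so q^-1 = qbar / (\frac{617}{144}) = \frac{192}{617} + \frac{180}{617} e_{1} - \frac{72}{617} e_{2} - \frac{120}{617} e_{12}; translating back:
Answer: \frac{192}{617} + \frac{180}{617}i - \frac{72}{617}j - \frac{120}{617}k


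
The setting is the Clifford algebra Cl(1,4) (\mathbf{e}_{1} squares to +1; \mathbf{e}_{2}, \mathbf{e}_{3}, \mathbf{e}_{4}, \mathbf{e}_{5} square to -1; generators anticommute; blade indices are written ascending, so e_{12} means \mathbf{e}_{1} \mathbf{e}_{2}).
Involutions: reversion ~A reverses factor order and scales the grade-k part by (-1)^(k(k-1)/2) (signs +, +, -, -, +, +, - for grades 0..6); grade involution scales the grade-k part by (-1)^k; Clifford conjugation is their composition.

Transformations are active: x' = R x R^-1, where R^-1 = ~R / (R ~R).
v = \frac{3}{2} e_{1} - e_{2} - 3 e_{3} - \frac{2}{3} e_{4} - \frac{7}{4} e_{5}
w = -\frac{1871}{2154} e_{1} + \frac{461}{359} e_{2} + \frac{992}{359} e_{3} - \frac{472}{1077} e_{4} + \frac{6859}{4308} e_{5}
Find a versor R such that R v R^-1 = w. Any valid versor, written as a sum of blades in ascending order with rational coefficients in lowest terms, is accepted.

Equal squares first: v^2 = w^2 = -\frac{1621}{144}. Then v + w = \frac{680}{1077} e_{1} + \frac{102}{359} e_{2} - \frac{85}{359} e_{3} - \frac{1190}{1077} e_{4} - \frac{170}{1077} e_{5} is a versor taking v to w, provided it is invertible.
Answer: \frac{680}{1077} e_{1} + \frac{102}{359} e_{2} - \frac{85}{359} e_{3} - \frac{1190}{1077} e_{4} - \frac{170}{1077} e_{5}


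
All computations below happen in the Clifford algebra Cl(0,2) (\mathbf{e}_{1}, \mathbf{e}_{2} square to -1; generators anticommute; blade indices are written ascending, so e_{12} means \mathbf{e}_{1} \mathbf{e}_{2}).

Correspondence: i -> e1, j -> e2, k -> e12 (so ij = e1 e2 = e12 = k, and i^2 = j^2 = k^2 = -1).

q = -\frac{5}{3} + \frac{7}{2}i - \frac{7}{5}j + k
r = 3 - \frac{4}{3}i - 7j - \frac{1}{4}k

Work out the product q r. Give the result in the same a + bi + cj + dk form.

In blades: q = -\frac{5}{3} + \frac{7}{2} e_{1} - \frac{7}{5} e_{2} + e_{12}, r = 3 - \frac{4}{3} e_{1} - 7 e_{2} - \frac{1}{4} e_{12}.
Distribute q over r term by term (generator squares from the signature, products reordered to ascending indices): (-\frac{5}{3})*r = -5 + \frac{20}{9} e_{1} + \frac{35}{3} e_{2} + \frac{5}{12} e_{12}; (\frac{7}{2} e_{1})*r = \frac{14}{3} + \frac{21}{2} e_{1} + \frac{7}{8} e_{2} - \frac{49}{2} e_{12}; (-\frac{7}{5} e_{2})*r = -\frac{49}{5} + \frac{7}{20} e_{1} - \frac{21}{5} e_{2} - \frac{28}{15} e_{12}; (e_{12})*r = \frac{1}{4} + 7 e_{1} - \frac{4}{3} e_{2} + 3 e_{12}.
Sum: -\frac{593}{60} + \frac{3613}{180} e_{1} + \frac{841}{120} e_{2} - \frac{459}{20} e_{12}; translating back through the correspondence:
Answer: -\frac{593}{60} + \frac{3613}{180}i + \frac{841}{120}j - \frac{459}{20}k


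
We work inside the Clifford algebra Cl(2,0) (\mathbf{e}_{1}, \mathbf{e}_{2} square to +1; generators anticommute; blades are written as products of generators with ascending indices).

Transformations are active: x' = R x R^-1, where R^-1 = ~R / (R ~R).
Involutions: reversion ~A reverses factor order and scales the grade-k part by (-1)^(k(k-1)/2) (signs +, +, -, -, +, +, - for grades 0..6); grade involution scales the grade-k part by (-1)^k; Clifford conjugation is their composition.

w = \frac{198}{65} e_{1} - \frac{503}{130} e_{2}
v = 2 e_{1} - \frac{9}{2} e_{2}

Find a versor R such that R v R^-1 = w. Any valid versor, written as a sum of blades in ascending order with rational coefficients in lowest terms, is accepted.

Since q(v) = q(w) = \frac{97}{4}, the sum R = v + w = \frac{328}{65} e_{1} - \frac{544}{65} e_{2} does the job whenever invertible.
Answer: \frac{328}{65} e_{1} - \frac{544}{65} e_{2}


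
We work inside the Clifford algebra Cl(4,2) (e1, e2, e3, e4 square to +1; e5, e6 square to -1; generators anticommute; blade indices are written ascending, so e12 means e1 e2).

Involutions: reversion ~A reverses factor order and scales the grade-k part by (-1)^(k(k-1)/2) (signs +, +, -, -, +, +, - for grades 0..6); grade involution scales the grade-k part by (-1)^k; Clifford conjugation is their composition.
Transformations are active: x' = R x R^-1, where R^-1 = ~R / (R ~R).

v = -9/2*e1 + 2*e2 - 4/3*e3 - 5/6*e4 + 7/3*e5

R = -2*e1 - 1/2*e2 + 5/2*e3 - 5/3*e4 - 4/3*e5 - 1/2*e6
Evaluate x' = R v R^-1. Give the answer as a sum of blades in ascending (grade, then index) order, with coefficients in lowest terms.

~R = -2*e1 - 1/2*e2 + 5/2*e3 - 5/3*e4 - 4/3*e5 - 1/2*e6, and R ~R = 45/4, so R^-1 = ~R / (45/4).
R v = 55/6 - 25/4*e12 + 167/12*e13 - 35/6*e14 - 32/3*e15 - 9/4*e16 - 13/3*e23 + 15/4*e24 + 3/2*e25 + e26 - 155/36*e34 + 73/18*e35 - 2/3*e36 - 5*e45 - 5/12*e46 + 7/6*e56
Answer: 67/54*e1 - 76/27*e2 + 146/27*e3 - 305/162*e4 - 365/81*e5 - 22/27*e6


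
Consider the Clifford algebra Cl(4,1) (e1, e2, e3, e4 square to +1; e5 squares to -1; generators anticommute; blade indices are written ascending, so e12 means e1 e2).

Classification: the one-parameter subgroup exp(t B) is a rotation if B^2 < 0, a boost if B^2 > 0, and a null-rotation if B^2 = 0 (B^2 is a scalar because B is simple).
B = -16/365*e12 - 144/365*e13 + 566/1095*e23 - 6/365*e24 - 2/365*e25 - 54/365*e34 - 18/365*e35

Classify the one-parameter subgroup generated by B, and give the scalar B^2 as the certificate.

B^2 term by term: the squares give (-16/365)^2*(e12)^2 + (-144/365)^2*(e13)^2 + (566/1095)^2*(e23)^2 + (-6/365)^2*(e24)^2 + (-2/365)^2*(e25)^2 + (-54/365)^2*(e34)^2 + (-18/365)^2*(e35)^2 = 256/133225*(-1) + 20736/133225*(-1) + 320356/1199025*(-1) + 36/133225*(-1) + 4/133225*(+1) + 2916/133225*(-1) + 324/133225*(+1) = -4/9 (each basis 2-blade squares to minus the product of its generators' squares); cross terms between blades sharing an index anticommute and cancel; the commuting (index-disjoint) pairs give grade-4 terms 2*c*c'*(blade product), which cancel blade by blade — e1234: 1728/133225 - 1728/133225 = 0; e1235: 576/133225 - 576/133225 = 0; e2345: -216/133225 + 216/133225 = 0 — confirming B is simple. So B^2 = -4/9.
Answer: rotation, certificate B^2 = -4/9. No conjugation can change B^2 = -4/9; the sign gives the class.


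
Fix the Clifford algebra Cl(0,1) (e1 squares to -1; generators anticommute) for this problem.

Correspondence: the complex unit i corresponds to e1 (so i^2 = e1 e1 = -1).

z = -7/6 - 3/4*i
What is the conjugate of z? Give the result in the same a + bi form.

In blades: z = -7/6 - 3/4*e1.
Conjugation here is Clifford conjugation: the scalar is fixed and the grade-1 and grade-2 blades all flip sign, giving -7/6 + 3/4*e1; translating back:
Answer: -7/6 + 3/4*i
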